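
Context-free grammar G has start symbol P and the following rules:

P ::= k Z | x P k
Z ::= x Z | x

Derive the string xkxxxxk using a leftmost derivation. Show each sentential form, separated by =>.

P=>xPk=>xkZk=>xkxZk=>xkxxZk=>xkxxxZk=>xkxxxxk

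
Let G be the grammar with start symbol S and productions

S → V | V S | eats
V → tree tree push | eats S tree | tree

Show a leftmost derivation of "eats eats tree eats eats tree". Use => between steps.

S => V S => eats S tree S => eats eats tree S => eats eats tree V => eats eats tree eats S tree => eats eats tree eats eats tree

S => V S   [S → V S]
V S => eats S tree S   [V → eats S tree]
eats S tree S => eats eats tree S   [S → eats]
eats eats tree S => eats eats tree V   [S → V]
eats eats tree V => eats eats tree eats S tree   [V → eats S tree]
eats eats tree eats S tree => eats eats tree eats eats tree   [S → eats]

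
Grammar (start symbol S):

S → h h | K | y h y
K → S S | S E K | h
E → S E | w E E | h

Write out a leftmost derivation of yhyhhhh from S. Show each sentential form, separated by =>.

S => K   [S → K]
K => SEK   [K → S E K]
SEK => KEK   [S → K]
KEK => SEKEK   [K → S E K]
SEKEK => yhyEKEK   [S → y h y]
yhyEKEK => yhyhKEK   [E → h]
yhyhKEK => yhyhhEK   [K → h]
yhyhhEK => yhyhhhK   [E → h]
yhyhhhK => yhyhhhh   [K → h]

S=>K=>SEK=>KEK=>SEKEK=>yhyEKEK=>yhyhKEK=>yhyhhEK=>yhyhhhK=>yhyhhhh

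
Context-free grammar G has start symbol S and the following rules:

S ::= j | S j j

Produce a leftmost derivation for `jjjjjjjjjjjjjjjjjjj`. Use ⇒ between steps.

S ⇒ Sjj ⇒ Sjjjj ⇒ Sjjjjjj ⇒ Sjjjjjjjj ⇒ Sjjjjjjjjjj ⇒ Sjjjjjjjjjjjj ⇒ Sjjjjjjjjjjjjjj ⇒ Sjjjjjjjjjjjjjjjj ⇒ Sjjjjjjjjjjjjjjjjjj ⇒ jjjjjjjjjjjjjjjjjjj

S ⇒ Sjj   [S ::= S j j]
Sjj ⇒ Sjjjj   [S ::= S j j]
Sjjjj ⇒ Sjjjjjj   [S ::= S j j]
Sjjjjjj ⇒ Sjjjjjjjj   [S ::= S j j]
Sjjjjjjjj ⇒ Sjjjjjjjjjj   [S ::= S j j]
Sjjjjjjjjjj ⇒ Sjjjjjjjjjjjj   [S ::= S j j]
Sjjjjjjjjjjjj ⇒ Sjjjjjjjjjjjjjj   [S ::= S j j]
Sjjjjjjjjjjjjjj ⇒ Sjjjjjjjjjjjjjjjj   [S ::= S j j]
Sjjjjjjjjjjjjjjjj ⇒ Sjjjjjjjjjjjjjjjjjj   [S ::= S j j]
Sjjjjjjjjjjjjjjjjjj ⇒ jjjjjjjjjjjjjjjjjjj   [S ::= j]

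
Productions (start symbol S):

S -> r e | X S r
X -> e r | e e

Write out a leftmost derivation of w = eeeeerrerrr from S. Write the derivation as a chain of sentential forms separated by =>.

S => XSr => eeSr => eeXSrr => eeeeSrr => eeeeXSrrr => eeeeerSrrr => eeeeerrerrr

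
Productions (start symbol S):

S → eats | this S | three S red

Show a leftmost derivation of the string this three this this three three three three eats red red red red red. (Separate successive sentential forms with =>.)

S => this S => this three S red => this three this S red => this three this this S red => this three this this three S red red => this three this this three three S red red red => this three this this three three three S red red red red => this three this this three three three three S red red red red red => this three this this three three three three eats red red red red red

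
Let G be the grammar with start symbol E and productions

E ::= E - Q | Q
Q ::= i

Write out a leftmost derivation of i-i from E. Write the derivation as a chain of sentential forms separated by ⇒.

E⇒E-Q⇒Q-Q⇒i-Q⇒i-i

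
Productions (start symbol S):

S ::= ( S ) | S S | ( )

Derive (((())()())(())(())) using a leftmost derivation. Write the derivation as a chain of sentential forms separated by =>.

S => (S)   [S ::= ( S )]
(S) => (SS)   [S ::= S S]
(SS) => (SSS)   [S ::= S S]
(SSS) => ((S)SS)   [S ::= ( S )]
((S)SS) => ((SS)SS)   [S ::= S S]
((SS)SS) => ((SSS)SS)   [S ::= S S]
((SSS)SS) => (((S)SS)SS)   [S ::= ( S )]
(((S)SS)SS) => (((())SS)SS)   [S ::= ( )]
(((())SS)SS) => (((())()S)SS)   [S ::= ( )]
(((())()S)SS) => (((())()())SS)   [S ::= ( )]
(((())()())SS) => (((())()())(S)S)   [S ::= ( S )]
(((())()())(S)S) => (((())()())(())S)   [S ::= ( )]
(((())()())(())S) => (((())()())(())(S))   [S ::= ( S )]
(((())()())(())(S)) => (((())()())(())(()))   [S ::= ( )]

S => (S) => (SS) => (SSS) => ((S)SS) => ((SS)SS) => ((SSS)SS) => (((S)SS)SS) => (((())SS)SS) => (((())()S)SS) => (((())()())SS) => (((())()())(S)S) => (((())()())(())S) => (((())()())(())(S)) => (((())()())(())(()))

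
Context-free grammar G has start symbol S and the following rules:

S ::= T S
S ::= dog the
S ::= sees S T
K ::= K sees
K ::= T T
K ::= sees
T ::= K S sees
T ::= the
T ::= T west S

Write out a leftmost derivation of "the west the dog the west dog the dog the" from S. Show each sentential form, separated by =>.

S => T S => T west S S => T west S west S S => the west S west S S => the west T S west S S => the west the S west S S => the west the dog the west S S => the west the dog the west dog the S => the west the dog the west dog the dog the

S => T S   [S ::= T S]
T S => T west S S   [T ::= T west S]
T west S S => T west S west S S   [T ::= T west S]
T west S west S S => the west S west S S   [T ::= the]
the west S west S S => the west T S west S S   [S ::= T S]
the west T S west S S => the west the S west S S   [T ::= the]
the west the S west S S => the west the dog the west S S   [S ::= dog the]
the west the dog the west S S => the west the dog the west dog the S   [S ::= dog the]
the west the dog the west dog the S => the west the dog the west dog the dog the   [S ::= dog the]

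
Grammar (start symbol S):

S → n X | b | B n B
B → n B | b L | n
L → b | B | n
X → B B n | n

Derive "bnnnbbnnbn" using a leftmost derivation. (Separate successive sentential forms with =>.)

S => BnB => bLnB => bBnB => bnBnB => bnnBnB => bnnnBnB => bnnnbLnB => bnnnbbnB => bnnnbbnnB => bnnnbbnnbL => bnnnbbnnbn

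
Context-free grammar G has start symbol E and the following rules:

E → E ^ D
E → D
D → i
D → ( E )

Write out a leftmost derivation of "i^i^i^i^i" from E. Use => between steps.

E => E^D => E^D^D => E^D^D^D => E^D^D^D^D => D^D^D^D^D => i^D^D^D^D => i^i^D^D^D => i^i^i^D^D => i^i^i^i^D => i^i^i^i^i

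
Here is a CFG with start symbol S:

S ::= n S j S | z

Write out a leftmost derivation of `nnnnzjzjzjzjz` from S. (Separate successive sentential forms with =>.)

S => nSjS   [S ::= n S j S]
nSjS => nnSjSjS   [S ::= n S j S]
nnSjSjS => nnnSjSjSjS   [S ::= n S j S]
nnnSjSjSjS => nnnnSjSjSjSjS   [S ::= n S j S]
nnnnSjSjSjSjS => nnnnzjSjSjSjS   [S ::= z]
nnnnzjSjSjSjS => nnnnzjzjSjSjS   [S ::= z]
nnnnzjzjSjSjS => nnnnzjzjzjSjS   [S ::= z]
nnnnzjzjzjSjS => nnnnzjzjzjzjS   [S ::= z]
nnnnzjzjzjzjS => nnnnzjzjzjzjz   [S ::= z]

S => nSjS => nnSjSjS => nnnSjSjSjS => nnnnSjSjSjSjS => nnnnzjSjSjSjS => nnnnzjzjSjSjS => nnnnzjzjzjSjS => nnnnzjzjzjzjS => nnnnzjzjzjzjz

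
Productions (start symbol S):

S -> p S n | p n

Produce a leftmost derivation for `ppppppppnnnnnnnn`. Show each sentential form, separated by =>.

S=>pSn=>ppSnn=>pppSnnn=>ppppSnnnn=>pppppSnnnnn=>ppppppSnnnnnn=>pppppppSnnnnnnn=>ppppppppnnnnnnnn

S => pSn   [S -> p S n]
pSn => ppSnn   [S -> p S n]
ppSnn => pppSnnn   [S -> p S n]
pppSnnn => ppppSnnnn   [S -> p S n]
ppppSnnnn => pppppSnnnnn   [S -> p S n]
pppppSnnnnn => ppppppSnnnnnn   [S -> p S n]
ppppppSnnnnnn => pppppppSnnnnnnn   [S -> p S n]
pppppppSnnnnnnn => ppppppppnnnnnnnn   [S -> p n]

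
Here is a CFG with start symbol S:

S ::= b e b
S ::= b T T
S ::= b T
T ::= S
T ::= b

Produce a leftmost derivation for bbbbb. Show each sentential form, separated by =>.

S => bT   [S ::= b T]
bT => bS   [T ::= S]
bS => bbT   [S ::= b T]
bbT => bbS   [T ::= S]
bbS => bbbT   [S ::= b T]
bbbT => bbbS   [T ::= S]
bbbS => bbbbT   [S ::= b T]
bbbbT => bbbbb   [T ::= b]

S=>bT=>bS=>bbT=>bbS=>bbbT=>bbbS=>bbbbT=>bbbbb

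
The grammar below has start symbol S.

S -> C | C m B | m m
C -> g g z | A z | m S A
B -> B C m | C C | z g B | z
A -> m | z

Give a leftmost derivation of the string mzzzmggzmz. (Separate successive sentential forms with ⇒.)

S ⇒ CmB ⇒ mSAmB ⇒ mCAmB ⇒ mAzAmB ⇒ mzzAmB ⇒ mzzzmB ⇒ mzzzmCC ⇒ mzzzmggzC ⇒ mzzzmggzAz ⇒ mzzzmggzmz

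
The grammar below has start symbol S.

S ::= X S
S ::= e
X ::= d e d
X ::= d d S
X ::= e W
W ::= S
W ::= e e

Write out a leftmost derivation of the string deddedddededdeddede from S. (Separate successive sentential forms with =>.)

S=>XS=>dedS=>dedXS=>deddedS=>deddedXS=>deddedddSS=>deddedddeS=>deddedddeXS=>deddedddededS=>deddedddededXS=>deddedddededdedS=>deddedddededdedXS=>deddedddededdeddedS=>deddedddededdeddede

S => XS   [S ::= X S]
XS => dedS   [X ::= d e d]
dedS => dedXS   [S ::= X S]
dedXS => deddedS   [X ::= d e d]
deddedS => deddedXS   [S ::= X S]
deddedXS => deddedddSS   [X ::= d d S]
deddedddSS => deddedddeS   [S ::= e]
deddedddeS => deddedddeXS   [S ::= X S]
deddedddeXS => deddedddededS   [X ::= d e d]
deddedddededS => deddedddededXS   [S ::= X S]
deddedddededXS => deddedddededdedS   [X ::= d e d]
deddedddededdedS => deddedddededdedXS   [S ::= X S]
deddedddededdedXS => deddedddededdeddedS   [X ::= d e d]
deddedddededdeddedS => deddedddededdeddede   [S ::= e]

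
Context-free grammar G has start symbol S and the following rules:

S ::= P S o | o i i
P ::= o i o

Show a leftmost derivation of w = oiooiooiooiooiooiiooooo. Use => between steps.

S=>PSo=>oioSo=>oioPSoo=>oiooioSoo=>oiooioPSooo=>oiooiooioSooo=>oiooiooioPSoooo=>oiooiooiooioSoooo=>oiooiooiooioPSooooo=>oiooiooiooiooioSooooo=>oiooiooiooiooiooiiooooo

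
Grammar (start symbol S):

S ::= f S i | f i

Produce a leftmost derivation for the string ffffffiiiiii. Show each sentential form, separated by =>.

S => fSi   [S ::= f S i]
fSi => ffSii   [S ::= f S i]
ffSii => fffSiii   [S ::= f S i]
fffSiii => ffffSiiii   [S ::= f S i]
ffffSiiii => fffffSiiiii   [S ::= f S i]
fffffSiiiii => ffffffiiiiii   [S ::= f i]

S=>fSi=>ffSii=>fffSiii=>ffffSiiii=>fffffSiiiii=>ffffffiiiiii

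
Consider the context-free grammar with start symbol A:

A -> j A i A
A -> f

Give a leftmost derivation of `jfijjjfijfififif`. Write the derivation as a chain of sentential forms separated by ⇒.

A ⇒ jAiA   [A -> j A i A]
jAiA ⇒ jfiA   [A -> f]
jfiA ⇒ jfijAiA   [A -> j A i A]
jfijAiA ⇒ jfijjAiAiA   [A -> j A i A]
jfijjAiAiA ⇒ jfijjjAiAiAiA   [A -> j A i A]
jfijjjAiAiAiA ⇒ jfijjjfiAiAiA   [A -> f]
jfijjjfiAiAiA ⇒ jfijjjfijAiAiAiA   [A -> j A i A]
jfijjjfijAiAiAiA ⇒ jfijjjfijfiAiAiA   [A -> f]
jfijjjfijfiAiAiA ⇒ jfijjjfijfifiAiA   [A -> f]
jfijjjfijfifiAiA ⇒ jfijjjfijfififiA   [A -> f]
jfijjjfijfififiA ⇒ jfijjjfijfififif   [A -> f]

A ⇒ jAiA ⇒ jfiA ⇒ jfijAiA ⇒ jfijjAiAiA ⇒ jfijjjAiAiAiA ⇒ jfijjjfiAiAiA ⇒ jfijjjfijAiAiAiA ⇒ jfijjjfijfiAiAiA ⇒ jfijjjfijfifiAiA ⇒ jfijjjfijfififiA ⇒ jfijjjfijfififif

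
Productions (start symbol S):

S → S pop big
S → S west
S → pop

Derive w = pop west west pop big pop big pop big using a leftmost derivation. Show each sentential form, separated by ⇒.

S ⇒ S pop big ⇒ S pop big pop big ⇒ S pop big pop big pop big ⇒ S west pop big pop big pop big ⇒ S west west pop big pop big pop big ⇒ pop west west pop big pop big pop big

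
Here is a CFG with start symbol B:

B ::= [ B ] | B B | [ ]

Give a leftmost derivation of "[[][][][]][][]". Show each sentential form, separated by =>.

B=>BB=>BBB=>[B]BB=>[BB]BB=>[BBB]BB=>[BBBB]BB=>[[]BBB]BB=>[[][]BB]BB=>[[][][]B]BB=>[[][][][]]BB=>[[][][][]][]B=>[[][][][]][][]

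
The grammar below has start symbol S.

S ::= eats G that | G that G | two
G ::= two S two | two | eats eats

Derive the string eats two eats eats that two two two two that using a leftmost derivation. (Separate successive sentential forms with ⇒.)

S ⇒ eats G that ⇒ eats two S two that ⇒ eats two G that G two that ⇒ eats two eats eats that G two that ⇒ eats two eats eats that two S two two that ⇒ eats two eats eats that two two two two that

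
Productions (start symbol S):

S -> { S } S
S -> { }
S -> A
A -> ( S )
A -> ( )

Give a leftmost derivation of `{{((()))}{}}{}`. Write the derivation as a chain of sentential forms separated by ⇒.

S ⇒ {S}S   [S -> { S } S]
{S}S ⇒ {{S}S}S   [S -> { S } S]
{{S}S}S ⇒ {{A}S}S   [S -> A]
{{A}S}S ⇒ {{(S)}S}S   [A -> ( S )]
{{(S)}S}S ⇒ {{(A)}S}S   [S -> A]
{{(A)}S}S ⇒ {{((S))}S}S   [A -> ( S )]
{{((S))}S}S ⇒ {{((A))}S}S   [S -> A]
{{((A))}S}S ⇒ {{((()))}S}S   [A -> ( )]
{{((()))}S}S ⇒ {{((()))}{}}S   [S -> { }]
{{((()))}{}}S ⇒ {{((()))}{}}{}   [S -> { }]

S⇒{S}S⇒{{S}S}S⇒{{A}S}S⇒{{(S)}S}S⇒{{(A)}S}S⇒{{((S))}S}S⇒{{((A))}S}S⇒{{((()))}S}S⇒{{((()))}{}}S⇒{{((()))}{}}{}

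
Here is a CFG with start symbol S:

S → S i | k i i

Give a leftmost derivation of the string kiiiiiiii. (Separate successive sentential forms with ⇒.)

S ⇒ Si ⇒ Sii ⇒ Siii ⇒ Siiii ⇒ Siiiii ⇒ Siiiiii ⇒ kiiiiiiii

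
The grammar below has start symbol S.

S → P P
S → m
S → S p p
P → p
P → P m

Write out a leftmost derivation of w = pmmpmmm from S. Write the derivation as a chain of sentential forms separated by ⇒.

S ⇒ PP ⇒ PmP ⇒ PmmP ⇒ pmmP ⇒ pmmPm ⇒ pmmPmm ⇒ pmmPmmm ⇒ pmmpmmm

S ⇒ PP   [S → P P]
PP ⇒ PmP   [P → P m]
PmP ⇒ PmmP   [P → P m]
PmmP ⇒ pmmP   [P → p]
pmmP ⇒ pmmPm   [P → P m]
pmmPm ⇒ pmmPmm   [P → P m]
pmmPmm ⇒ pmmPmmm   [P → P m]
pmmPmmm ⇒ pmmpmmm   [P → p]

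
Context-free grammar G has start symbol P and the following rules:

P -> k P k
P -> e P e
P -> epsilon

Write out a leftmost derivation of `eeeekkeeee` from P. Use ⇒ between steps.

P ⇒ ePe   [P -> e P e]
ePe ⇒ eePee   [P -> e P e]
eePee ⇒ eeePeee   [P -> e P e]
eeePeee ⇒ eeeePeeee   [P -> e P e]
eeeePeeee ⇒ eeeekPkeeee   [P -> k P k]
eeeekPkeeee ⇒ eeeekkeeee   [P -> epsilon]

P ⇒ ePe ⇒ eePee ⇒ eeePeee ⇒ eeeePeeee ⇒ eeeekPkeeee ⇒ eeeekkeeee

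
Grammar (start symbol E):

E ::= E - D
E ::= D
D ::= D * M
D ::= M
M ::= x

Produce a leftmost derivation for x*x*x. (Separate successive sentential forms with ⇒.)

E⇒D⇒D*M⇒D*M*M⇒M*M*M⇒x*M*M⇒x*x*M⇒x*x*x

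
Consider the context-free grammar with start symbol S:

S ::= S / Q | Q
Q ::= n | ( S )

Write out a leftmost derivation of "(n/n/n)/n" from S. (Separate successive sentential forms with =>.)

S => S/Q   [S ::= S / Q]
S/Q => Q/Q   [S ::= Q]
Q/Q => (S)/Q   [Q ::= ( S )]
(S)/Q => (S/Q)/Q   [S ::= S / Q]
(S/Q)/Q => (S/Q/Q)/Q   [S ::= S / Q]
(S/Q/Q)/Q => (Q/Q/Q)/Q   [S ::= Q]
(Q/Q/Q)/Q => (n/Q/Q)/Q   [Q ::= n]
(n/Q/Q)/Q => (n/n/Q)/Q   [Q ::= n]
(n/n/Q)/Q => (n/n/n)/Q   [Q ::= n]
(n/n/n)/Q => (n/n/n)/n   [Q ::= n]

S => S/Q => Q/Q => (S)/Q => (S/Q)/Q => (S/Q/Q)/Q => (Q/Q/Q)/Q => (n/Q/Q)/Q => (n/n/Q)/Q => (n/n/n)/Q => (n/n/n)/n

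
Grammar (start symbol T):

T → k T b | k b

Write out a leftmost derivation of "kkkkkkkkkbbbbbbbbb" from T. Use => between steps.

T => kTb => kkTbb => kkkTbbb => kkkkTbbbb => kkkkkTbbbbb => kkkkkkTbbbbbb => kkkkkkkTbbbbbbb => kkkkkkkkTbbbbbbbb => kkkkkkkkkbbbbbbbbb

T => kTb   [T → k T b]
kTb => kkTbb   [T → k T b]
kkTbb => kkkTbbb   [T → k T b]
kkkTbbb => kkkkTbbbb   [T → k T b]
kkkkTbbbb => kkkkkTbbbbb   [T → k T b]
kkkkkTbbbbb => kkkkkkTbbbbbb   [T → k T b]
kkkkkkTbbbbbb => kkkkkkkTbbbbbbb   [T → k T b]
kkkkkkkTbbbbbbb => kkkkkkkkTbbbbbbbb   [T → k T b]
kkkkkkkkTbbbbbbbb => kkkkkkkkkbbbbbbbbb   [T → k b]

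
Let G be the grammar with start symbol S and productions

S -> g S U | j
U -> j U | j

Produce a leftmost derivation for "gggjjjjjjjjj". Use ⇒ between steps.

S⇒gSU⇒ggSUU⇒gggSUUU⇒gggjUUU⇒gggjjUU⇒gggjjjUU⇒gggjjjjU⇒gggjjjjjU⇒gggjjjjjjU⇒gggjjjjjjjU⇒gggjjjjjjjjU⇒gggjjjjjjjjj

S ⇒ gSU   [S -> g S U]
gSU ⇒ ggSUU   [S -> g S U]
ggSUU ⇒ gggSUUU   [S -> g S U]
gggSUUU ⇒ gggjUUU   [S -> j]
gggjUUU ⇒ gggjjUU   [U -> j]
gggjjUU ⇒ gggjjjUU   [U -> j U]
gggjjjUU ⇒ gggjjjjU   [U -> j]
gggjjjjU ⇒ gggjjjjjU   [U -> j U]
gggjjjjjU ⇒ gggjjjjjjU   [U -> j U]
gggjjjjjjU ⇒ gggjjjjjjjU   [U -> j U]
gggjjjjjjjU ⇒ gggjjjjjjjjU   [U -> j U]
gggjjjjjjjjU ⇒ gggjjjjjjjjj   [U -> j]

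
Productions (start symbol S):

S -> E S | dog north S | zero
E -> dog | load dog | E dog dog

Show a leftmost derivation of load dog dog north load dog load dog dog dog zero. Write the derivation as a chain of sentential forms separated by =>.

S => E S => load dog S => load dog dog north S => load dog dog north E S => load dog dog north load dog S => load dog dog north load dog E S => load dog dog north load dog E dog dog S => load dog dog north load dog load dog dog dog S => load dog dog north load dog load dog dog dog zero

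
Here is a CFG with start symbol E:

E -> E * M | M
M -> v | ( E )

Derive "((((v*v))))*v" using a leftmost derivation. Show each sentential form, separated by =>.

E => E*M => M*M => (E)*M => (M)*M => ((E))*M => ((M))*M => (((E)))*M => (((M)))*M => ((((E))))*M => ((((E*M))))*M => ((((M*M))))*M => ((((v*M))))*M => ((((v*v))))*M => ((((v*v))))*v

E => E*M   [E -> E * M]
E*M => M*M   [E -> M]
M*M => (E)*M   [M -> ( E )]
(E)*M => (M)*M   [E -> M]
(M)*M => ((E))*M   [M -> ( E )]
((E))*M => ((M))*M   [E -> M]
((M))*M => (((E)))*M   [M -> ( E )]
(((E)))*M => (((M)))*M   [E -> M]
(((M)))*M => ((((E))))*M   [M -> ( E )]
((((E))))*M => ((((E*M))))*M   [E -> E * M]
((((E*M))))*M => ((((M*M))))*M   [E -> M]
((((M*M))))*M => ((((v*M))))*M   [M -> v]
((((v*M))))*M => ((((v*v))))*M   [M -> v]
((((v*v))))*M => ((((v*v))))*v   [M -> v]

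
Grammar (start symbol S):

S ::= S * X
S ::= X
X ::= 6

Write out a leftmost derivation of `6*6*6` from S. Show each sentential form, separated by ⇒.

S ⇒ S*X   [S ::= S * X]
S*X ⇒ S*X*X   [S ::= S * X]
S*X*X ⇒ X*X*X   [S ::= X]
X*X*X ⇒ 6*X*X   [X ::= 6]
6*X*X ⇒ 6*6*X   [X ::= 6]
6*6*X ⇒ 6*6*6   [X ::= 6]

S⇒S*X⇒S*X*X⇒X*X*X⇒6*X*X⇒6*6*X⇒6*6*6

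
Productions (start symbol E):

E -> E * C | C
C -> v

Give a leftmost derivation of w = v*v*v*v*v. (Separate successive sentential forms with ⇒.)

E ⇒ E*C ⇒ E*C*C ⇒ E*C*C*C ⇒ E*C*C*C*C ⇒ C*C*C*C*C ⇒ v*C*C*C*C ⇒ v*v*C*C*C ⇒ v*v*v*C*C ⇒ v*v*v*v*C ⇒ v*v*v*v*v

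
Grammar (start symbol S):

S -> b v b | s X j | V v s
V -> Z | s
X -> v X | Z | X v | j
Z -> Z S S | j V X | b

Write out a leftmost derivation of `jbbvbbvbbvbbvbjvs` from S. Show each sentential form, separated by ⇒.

S ⇒ Vvs ⇒ Zvs ⇒ jVXvs ⇒ jZXvs ⇒ jZSSXvs ⇒ jZSSSSXvs ⇒ jbSSSSXvs ⇒ jbbvbSSSXvs ⇒ jbbvbbvbSSXvs ⇒ jbbvbbvbbvbSXvs ⇒ jbbvbbvbbvbbvbXvs ⇒ jbbvbbvbbvbbvbjvs

S ⇒ Vvs   [S -> V v s]
Vvs ⇒ Zvs   [V -> Z]
Zvs ⇒ jVXvs   [Z -> j V X]
jVXvs ⇒ jZXvs   [V -> Z]
jZXvs ⇒ jZSSXvs   [Z -> Z S S]
jZSSXvs ⇒ jZSSSSXvs   [Z -> Z S S]
jZSSSSXvs ⇒ jbSSSSXvs   [Z -> b]
jbSSSSXvs ⇒ jbbvbSSSXvs   [S -> b v b]
jbbvbSSSXvs ⇒ jbbvbbvbSSXvs   [S -> b v b]
jbbvbbvbSSXvs ⇒ jbbvbbvbbvbSXvs   [S -> b v b]
jbbvbbvbbvbSXvs ⇒ jbbvbbvbbvbbvbXvs   [S -> b v b]
jbbvbbvbbvbbvbXvs ⇒ jbbvbbvbbvbbvbjvs   [X -> j]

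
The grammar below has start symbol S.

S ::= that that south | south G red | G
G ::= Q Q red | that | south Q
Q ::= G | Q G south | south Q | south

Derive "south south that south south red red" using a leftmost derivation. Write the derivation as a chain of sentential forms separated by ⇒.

S ⇒ south G red ⇒ south Q Q red red ⇒ south south Q Q red red ⇒ south south G Q red red ⇒ south south that Q red red ⇒ south south that south Q red red ⇒ south south that south south red red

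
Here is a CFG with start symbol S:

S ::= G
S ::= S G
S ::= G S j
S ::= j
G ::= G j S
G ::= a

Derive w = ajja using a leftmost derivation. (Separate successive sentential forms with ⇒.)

S ⇒ SG   [S ::= S G]
SG ⇒ GG   [S ::= G]
GG ⇒ GjSG   [G ::= G j S]
GjSG ⇒ ajSG   [G ::= a]
ajSG ⇒ ajjG   [S ::= j]
ajjG ⇒ ajja   [G ::= a]

S ⇒ SG ⇒ GG ⇒ GjSG ⇒ ajSG ⇒ ajjG ⇒ ajja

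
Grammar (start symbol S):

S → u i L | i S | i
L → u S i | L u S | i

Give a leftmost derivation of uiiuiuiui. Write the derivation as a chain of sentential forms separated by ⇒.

S ⇒ uiL ⇒ uiLuS ⇒ uiLuSuS ⇒ uiLuSuSuS ⇒ uiiuSuSuS ⇒ uiiuiuSuS ⇒ uiiuiuiuS ⇒ uiiuiuiui

S ⇒ uiL   [S → u i L]
uiL ⇒ uiLuS   [L → L u S]
uiLuS ⇒ uiLuSuS   [L → L u S]
uiLuSuS ⇒ uiLuSuSuS   [L → L u S]
uiLuSuSuS ⇒ uiiuSuSuS   [L → i]
uiiuSuSuS ⇒ uiiuiuSuS   [S → i]
uiiuiuSuS ⇒ uiiuiuiuS   [S → i]
uiiuiuiuS ⇒ uiiuiuiui   [S → i]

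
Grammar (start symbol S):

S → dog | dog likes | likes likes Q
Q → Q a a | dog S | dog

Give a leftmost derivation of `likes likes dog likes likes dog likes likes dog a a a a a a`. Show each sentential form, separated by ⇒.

S ⇒ likes likes Q ⇒ likes likes dog S ⇒ likes likes dog likes likes Q ⇒ likes likes dog likes likes Q a a ⇒ likes likes dog likes likes Q a a a a ⇒ likes likes dog likes likes Q a a a a a a ⇒ likes likes dog likes likes dog S a a a a a a ⇒ likes likes dog likes likes dog likes likes Q a a a a a a ⇒ likes likes dog likes likes dog likes likes dog a a a a a a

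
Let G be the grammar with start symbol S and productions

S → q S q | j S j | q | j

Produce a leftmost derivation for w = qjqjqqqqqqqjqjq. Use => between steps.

S => qSq   [S → q S q]
qSq => qjSjq   [S → j S j]
qjSjq => qjqSqjq   [S → q S q]
qjqSqjq => qjqjSjqjq   [S → j S j]
qjqjSjqjq => qjqjqSqjqjq   [S → q S q]
qjqjqSqjqjq => qjqjqqSqqjqjq   [S → q S q]
qjqjqqSqqjqjq => qjqjqqqSqqqjqjq   [S → q S q]
qjqjqqqSqqqjqjq => qjqjqqqqqqqjqjq   [S → q]

S=>qSq=>qjSjq=>qjqSqjq=>qjqjSjqjq=>qjqjqSqjqjq=>qjqjqqSqqjqjq=>qjqjqqqSqqqjqjq=>qjqjqqqqqqqjqjq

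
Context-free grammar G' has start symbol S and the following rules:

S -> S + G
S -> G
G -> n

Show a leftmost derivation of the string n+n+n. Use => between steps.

S => S+G   [S -> S + G]
S+G => S+G+G   [S -> S + G]
S+G+G => G+G+G   [S -> G]
G+G+G => n+G+G   [G -> n]
n+G+G => n+n+G   [G -> n]
n+n+G => n+n+n   [G -> n]

S => S+G => S+G+G => G+G+G => n+G+G => n+n+G => n+n+n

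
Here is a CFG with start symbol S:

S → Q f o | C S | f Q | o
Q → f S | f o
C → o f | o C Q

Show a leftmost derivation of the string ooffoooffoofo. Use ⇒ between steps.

S ⇒ CS   [S → C S]
CS ⇒ oCQS   [C → o C Q]
oCQS ⇒ oofQS   [C → o f]
oofQS ⇒ ooffoS   [Q → f o]
ooffoS ⇒ ooffoCS   [S → C S]
ooffoCS ⇒ ooffooCQS   [C → o C Q]
ooffooCQS ⇒ ooffooofQS   [C → o f]
ooffooofQS ⇒ ooffoooffSS   [Q → f S]
ooffoooffSS ⇒ ooffoooffoS   [S → o]
ooffoooffoS ⇒ ooffoooffoCS   [S → C S]
ooffoooffoCS ⇒ ooffoooffoofS   [C → o f]
ooffoooffoofS ⇒ ooffoooffoofo   [S → o]

S⇒CS⇒oCQS⇒oofQS⇒ooffoS⇒ooffoCS⇒ooffooCQS⇒ooffooofQS⇒ooffoooffSS⇒ooffoooffoS⇒ooffoooffoCS⇒ooffoooffoofS⇒ooffoooffoofo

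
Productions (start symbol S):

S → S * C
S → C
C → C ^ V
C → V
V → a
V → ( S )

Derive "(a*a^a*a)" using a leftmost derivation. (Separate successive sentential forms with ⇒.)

S ⇒ C ⇒ V ⇒ (S) ⇒ (S*C) ⇒ (S*C*C) ⇒ (C*C*C) ⇒ (V*C*C) ⇒ (a*C*C) ⇒ (a*C^V*C) ⇒ (a*V^V*C) ⇒ (a*a^V*C) ⇒ (a*a^a*C) ⇒ (a*a^a*V) ⇒ (a*a^a*a)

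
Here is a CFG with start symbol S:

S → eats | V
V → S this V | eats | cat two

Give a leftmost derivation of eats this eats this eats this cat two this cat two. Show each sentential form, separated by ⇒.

S ⇒ V ⇒ S this V ⇒ eats this V ⇒ eats this S this V ⇒ eats this V this V ⇒ eats this S this V this V ⇒ eats this V this V this V ⇒ eats this S this V this V this V ⇒ eats this eats this V this V this V ⇒ eats this eats this eats this V this V ⇒ eats this eats this eats this cat two this V ⇒ eats this eats this eats this cat two this cat two

S ⇒ V   [S → V]
V ⇒ S this V   [V → S this V]
S this V ⇒ eats this V   [S → eats]
eats this V ⇒ eats this S this V   [V → S this V]
eats this S this V ⇒ eats this V this V   [S → V]
eats this V this V ⇒ eats this S this V this V   [V → S this V]
eats this S this V this V ⇒ eats this V this V this V   [S → V]
eats this V this V this V ⇒ eats this S this V this V this V   [V → S this V]
eats this S this V this V this V ⇒ eats this eats this V this V this V   [S → eats]
eats this eats this V this V this V ⇒ eats this eats this eats this V this V   [V → eats]
eats this eats this eats this V this V ⇒ eats this eats this eats this cat two this V   [V → cat two]
eats this eats this eats this cat two this V ⇒ eats this eats this eats this cat two this cat two   [V → cat two]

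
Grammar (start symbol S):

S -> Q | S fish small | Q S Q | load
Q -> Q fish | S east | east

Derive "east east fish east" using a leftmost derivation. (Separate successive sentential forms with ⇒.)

S ⇒ Q S Q   [S -> Q S Q]
Q S Q ⇒ east S Q   [Q -> east]
east S Q ⇒ east Q Q   [S -> Q]
east Q Q ⇒ east Q fish Q   [Q -> Q fish]
east Q fish Q ⇒ east east fish Q   [Q -> east]
east east fish Q ⇒ east east fish east   [Q -> east]

S ⇒ Q S Q ⇒ east S Q ⇒ east Q Q ⇒ east Q fish Q ⇒ east east fish Q ⇒ east east fish east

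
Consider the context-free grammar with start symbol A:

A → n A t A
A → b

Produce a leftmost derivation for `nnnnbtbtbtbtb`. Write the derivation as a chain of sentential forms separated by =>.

A => nAtA => nnAtAtA => nnnAtAtAtA => nnnnAtAtAtAtA => nnnnbtAtAtAtA => nnnnbtbtAtAtA => nnnnbtbtbtAtA => nnnnbtbtbtbtA => nnnnbtbtbtbtb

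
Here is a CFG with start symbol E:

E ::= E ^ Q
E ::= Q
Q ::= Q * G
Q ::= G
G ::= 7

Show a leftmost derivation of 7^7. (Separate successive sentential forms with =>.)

E => E^Q => Q^Q => G^Q => 7^Q => 7^G => 7^7

E => E^Q   [E ::= E ^ Q]
E^Q => Q^Q   [E ::= Q]
Q^Q => G^Q   [Q ::= G]
G^Q => 7^Q   [G ::= 7]
7^Q => 7^G   [Q ::= G]
7^G => 7^7   [G ::= 7]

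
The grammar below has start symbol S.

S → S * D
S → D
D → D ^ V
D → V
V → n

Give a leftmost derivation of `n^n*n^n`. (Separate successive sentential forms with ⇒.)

S⇒S*D⇒D*D⇒D^V*D⇒V^V*D⇒n^V*D⇒n^n*D⇒n^n*D^V⇒n^n*V^V⇒n^n*n^V⇒n^n*n^n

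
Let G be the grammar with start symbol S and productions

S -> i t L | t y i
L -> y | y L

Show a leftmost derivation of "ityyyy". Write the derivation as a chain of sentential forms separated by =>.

S => itL => ityL => ityyL => ityyyL => ityyyy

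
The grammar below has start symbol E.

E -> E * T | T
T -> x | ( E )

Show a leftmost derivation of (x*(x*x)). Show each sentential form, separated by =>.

E => T   [E -> T]
T => (E)   [T -> ( E )]
(E) => (E*T)   [E -> E * T]
(E*T) => (T*T)   [E -> T]
(T*T) => (x*T)   [T -> x]
(x*T) => (x*(E))   [T -> ( E )]
(x*(E)) => (x*(E*T))   [E -> E * T]
(x*(E*T)) => (x*(T*T))   [E -> T]
(x*(T*T)) => (x*(x*T))   [T -> x]
(x*(x*T)) => (x*(x*x))   [T -> x]

E => T => (E) => (E*T) => (T*T) => (x*T) => (x*(E)) => (x*(E*T)) => (x*(T*T)) => (x*(x*T)) => (x*(x*x))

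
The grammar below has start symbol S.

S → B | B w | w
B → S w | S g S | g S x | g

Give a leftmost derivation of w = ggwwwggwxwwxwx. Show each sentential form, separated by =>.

S => B   [S → B]
B => gSx   [B → g S x]
gSx => gBwx   [S → B w]
gBwx => ggSxwx   [B → g S x]
ggSxwx => ggBwxwx   [S → B w]
ggBwxwx => ggSgSwxwx   [B → S g S]
ggSgSwxwx => ggBwgSwxwx   [S → B w]
ggBwgSwxwx => ggSwwgSwxwx   [B → S w]
ggSwwgSwxwx => ggwwwgSwxwx   [S → w]
ggwwwgSwxwx => ggwwwgBwwxwx   [S → B w]
ggwwwgBwwxwx => ggwwwggSxwwxwx   [B → g S x]
ggwwwggSxwwxwx => ggwwwggwxwwxwx   [S → w]

S => B => gSx => gBwx => ggSxwx => ggBwxwx => ggSgSwxwx => ggBwgSwxwx => ggSwwgSwxwx => ggwwwgSwxwx => ggwwwgBwwxwx => ggwwwggSxwwxwx => ggwwwggwxwwxwx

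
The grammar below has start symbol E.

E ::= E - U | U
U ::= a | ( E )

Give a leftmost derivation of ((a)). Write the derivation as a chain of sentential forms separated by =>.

E=>U=>(E)=>(U)=>((E))=>((U))=>((a))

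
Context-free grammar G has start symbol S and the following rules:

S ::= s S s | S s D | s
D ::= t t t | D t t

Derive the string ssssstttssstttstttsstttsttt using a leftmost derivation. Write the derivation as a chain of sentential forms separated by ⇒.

S⇒SsD⇒SsDsD⇒sSssDsD⇒sSsDssDsD⇒sSsDsDssDsD⇒ssSssDsDssDsD⇒sssSsssDsDssDsD⇒sssSsDsssDsDssDsD⇒sssssDsssDsDssDsD⇒ssssstttsssDsDssDsD⇒ssssstttssstttsDssDsD⇒ssssstttssstttstttssDsD⇒ssssstttssstttstttsstttsD⇒ssssstttssstttstttsstttsttt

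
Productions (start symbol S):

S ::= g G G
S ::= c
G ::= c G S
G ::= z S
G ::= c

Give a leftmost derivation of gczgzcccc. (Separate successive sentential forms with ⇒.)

S ⇒ gGG ⇒ gcGSG ⇒ gczSSG ⇒ gczgGGSG ⇒ gczgzSGSG ⇒ gczgzcGSG ⇒ gczgzccSG ⇒ gczgzcccG ⇒ gczgzcccc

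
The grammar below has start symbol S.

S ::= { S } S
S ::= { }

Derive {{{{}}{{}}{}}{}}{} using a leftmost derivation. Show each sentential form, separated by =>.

S=>{S}S=>{{S}S}S=>{{{S}S}S}S=>{{{{}}S}S}S=>{{{{}}{S}S}S}S=>{{{{}}{{}}S}S}S=>{{{{}}{{}}{}}S}S=>{{{{}}{{}}{}}{}}S=>{{{{}}{{}}{}}{}}{}

S => {S}S   [S ::= { S } S]
{S}S => {{S}S}S   [S ::= { S } S]
{{S}S}S => {{{S}S}S}S   [S ::= { S } S]
{{{S}S}S}S => {{{{}}S}S}S   [S ::= { }]
{{{{}}S}S}S => {{{{}}{S}S}S}S   [S ::= { S } S]
{{{{}}{S}S}S}S => {{{{}}{{}}S}S}S   [S ::= { }]
{{{{}}{{}}S}S}S => {{{{}}{{}}{}}S}S   [S ::= { }]
{{{{}}{{}}{}}S}S => {{{{}}{{}}{}}{}}S   [S ::= { }]
{{{{}}{{}}{}}{}}S => {{{{}}{{}}{}}{}}{}   [S ::= { }]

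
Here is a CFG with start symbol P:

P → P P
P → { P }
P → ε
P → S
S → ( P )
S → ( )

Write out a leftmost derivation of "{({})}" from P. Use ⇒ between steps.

P ⇒ {P}   [P → { P }]
{P} ⇒ {PP}   [P → P P]
{PP} ⇒ {PPP}   [P → P P]
{PPP} ⇒ {SPP}   [P → S]
{SPP} ⇒ {(P)PP}   [S → ( P )]
{(P)PP} ⇒ {({P})PP}   [P → { P }]
{({P})PP} ⇒ {({})PP}   [P → ε]
{({})PP} ⇒ {({})P}   [P → ε]
{({})P} ⇒ {({})}   [P → ε]

P⇒{P}⇒{PP}⇒{PPP}⇒{SPP}⇒{(P)PP}⇒{({P})PP}⇒{({})PP}⇒{({})P}⇒{({})}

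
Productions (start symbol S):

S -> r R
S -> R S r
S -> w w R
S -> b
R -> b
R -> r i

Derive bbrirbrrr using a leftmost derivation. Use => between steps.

S => RSr => bSr => bRSrr => bbSrr => bbRSrrr => bbriSrrr => bbrirRrrr => bbrirbrrr

S => RSr   [S -> R S r]
RSr => bSr   [R -> b]
bSr => bRSrr   [S -> R S r]
bRSrr => bbSrr   [R -> b]
bbSrr => bbRSrrr   [S -> R S r]
bbRSrrr => bbriSrrr   [R -> r i]
bbriSrrr => bbrirRrrr   [S -> r R]
bbrirRrrr => bbrirbrrr   [R -> b]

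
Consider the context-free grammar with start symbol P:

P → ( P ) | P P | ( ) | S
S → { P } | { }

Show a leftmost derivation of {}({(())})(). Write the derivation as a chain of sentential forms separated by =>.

P => PP   [P → P P]
PP => PPP   [P → P P]
PPP => SPP   [P → S]
SPP => {}PP   [S → { }]
{}PP => {}(P)P   [P → ( P )]
{}(P)P => {}(S)P   [P → S]
{}(S)P => {}({P})P   [S → { P }]
{}({P})P => {}({(P)})P   [P → ( P )]
{}({(P)})P => {}({(())})P   [P → ( )]
{}({(())})P => {}({(())})()   [P → ( )]

P => PP => PPP => SPP => {}PP => {}(P)P => {}(S)P => {}({P})P => {}({(P)})P => {}({(())})P => {}({(())})()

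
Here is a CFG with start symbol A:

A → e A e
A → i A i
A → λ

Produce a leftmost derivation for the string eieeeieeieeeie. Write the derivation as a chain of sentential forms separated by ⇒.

A ⇒ eAe ⇒ eiAie ⇒ eieAeie ⇒ eieeAeeie ⇒ eieeeAeeeie ⇒ eieeeiAieeeie ⇒ eieeeieAeieeeie ⇒ eieeeieeieeeie

A ⇒ eAe   [A → e A e]
eAe ⇒ eiAie   [A → i A i]
eiAie ⇒ eieAeie   [A → e A e]
eieAeie ⇒ eieeAeeie   [A → e A e]
eieeAeeie ⇒ eieeeAeeeie   [A → e A e]
eieeeAeeeie ⇒ eieeeiAieeeie   [A → i A i]
eieeeiAieeeie ⇒ eieeeieAeieeeie   [A → e A e]
eieeeieAeieeeie ⇒ eieeeieeieeeie   [A → λ]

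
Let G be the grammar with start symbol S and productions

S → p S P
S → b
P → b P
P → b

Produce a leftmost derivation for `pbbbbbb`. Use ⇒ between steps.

S⇒pSP⇒pbP⇒pbbP⇒pbbbP⇒pbbbbP⇒pbbbbbP⇒pbbbbbb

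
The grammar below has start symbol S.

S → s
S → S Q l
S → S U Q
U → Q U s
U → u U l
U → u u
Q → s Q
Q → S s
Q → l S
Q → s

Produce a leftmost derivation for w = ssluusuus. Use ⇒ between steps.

S⇒SUQ⇒SUQUQ⇒SQlUQUQ⇒sQlUQUQ⇒sslUQUQ⇒ssluuQUQ⇒ssluusUQ⇒ssluusuuQ⇒ssluusuus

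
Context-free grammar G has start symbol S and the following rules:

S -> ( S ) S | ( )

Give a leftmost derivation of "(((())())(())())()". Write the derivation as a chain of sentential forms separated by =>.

S => (S)S => ((S)S)S => (((S)S)S)S => (((())S)S)S => (((())())S)S => (((())())(S)S)S => (((())())(())S)S => (((())())(())())S => (((())())(())())()

S => (S)S   [S -> ( S ) S]
(S)S => ((S)S)S   [S -> ( S ) S]
((S)S)S => (((S)S)S)S   [S -> ( S ) S]
(((S)S)S)S => (((())S)S)S   [S -> ( )]
(((())S)S)S => (((())())S)S   [S -> ( )]
(((())())S)S => (((())())(S)S)S   [S -> ( S ) S]
(((())())(S)S)S => (((())())(())S)S   [S -> ( )]
(((())())(())S)S => (((())())(())())S   [S -> ( )]
(((())())(())())S => (((())())(())())()   [S -> ( )]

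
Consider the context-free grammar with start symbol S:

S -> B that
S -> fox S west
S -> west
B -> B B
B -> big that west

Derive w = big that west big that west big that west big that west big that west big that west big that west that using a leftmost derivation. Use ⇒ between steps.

S ⇒ B that ⇒ B B that ⇒ B B B that ⇒ B B B B that ⇒ B B B B B that ⇒ B B B B B B that ⇒ B B B B B B B that ⇒ big that west B B B B B B that ⇒ big that west big that west B B B B B that ⇒ big that west big that west big that west B B B B that ⇒ big that west big that west big that west big that west B B B that ⇒ big that west big that west big that west big that west big that west B B that ⇒ big that west big that west big that west big that west big that west big that west B that ⇒ big that west big that west big that west big that west big that west big that west big that west that

S ⇒ B that   [S -> B that]
B that ⇒ B B that   [B -> B B]
B B that ⇒ B B B that   [B -> B B]
B B B that ⇒ B B B B that   [B -> B B]
B B B B that ⇒ B B B B B that   [B -> B B]
B B B B B that ⇒ B B B B B B that   [B -> B B]
B B B B B B that ⇒ B B B B B B B that   [B -> B B]
B B B B B B B that ⇒ big that west B B B B B B that   [B -> big that west]
big that west B B B B B B that ⇒ big that west big that west B B B B B that   [B -> big that west]
big that west big that west B B B B B that ⇒ big that west big that west big that west B B B B that   [B -> big that west]
big that west big that west big that west B B B B that ⇒ big that west big that west big that west big that west B B B that   [B -> big that west]
big that west big that west big that west big that west B B B that ⇒ big that west big that west big that west big that west big that west B B that   [B -> big that west]
big that west big that west big that west big that west big that west B B that ⇒ big that west big that west big that west big that west big that west big that west B that   [B -> big that west]
big that west big that west big that west big that west big that west big that west B that ⇒ big that west big that west big that west big that west big that west big that west big that west that   [B -> big that west]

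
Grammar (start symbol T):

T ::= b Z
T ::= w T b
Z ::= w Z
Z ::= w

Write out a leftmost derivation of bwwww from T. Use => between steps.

T=>bZ=>bwZ=>bwwZ=>bwwwZ=>bwwww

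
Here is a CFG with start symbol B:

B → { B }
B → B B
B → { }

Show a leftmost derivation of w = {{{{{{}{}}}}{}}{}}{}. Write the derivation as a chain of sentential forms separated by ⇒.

B ⇒ BB   [B → B B]
BB ⇒ {B}B   [B → { B }]
{B}B ⇒ {BB}B   [B → B B]
{BB}B ⇒ {{B}B}B   [B → { B }]
{{B}B}B ⇒ {{BB}B}B   [B → B B]
{{BB}B}B ⇒ {{{B}B}B}B   [B → { B }]
{{{B}B}B}B ⇒ {{{{B}}B}B}B   [B → { B }]
{{{{B}}B}B}B ⇒ {{{{{B}}}B}B}B   [B → { B }]
{{{{{B}}}B}B}B ⇒ {{{{{BB}}}B}B}B   [B → B B]
{{{{{BB}}}B}B}B ⇒ {{{{{{}B}}}B}B}B   [B → { }]
{{{{{{}B}}}B}B}B ⇒ {{{{{{}{}}}}B}B}B   [B → { }]
{{{{{{}{}}}}B}B}B ⇒ {{{{{{}{}}}}{}}B}B   [B → { }]
{{{{{{}{}}}}{}}B}B ⇒ {{{{{{}{}}}}{}}{}}B   [B → { }]
{{{{{{}{}}}}{}}{}}B ⇒ {{{{{{}{}}}}{}}{}}{}   [B → { }]

B ⇒ BB ⇒ {B}B ⇒ {BB}B ⇒ {{B}B}B ⇒ {{BB}B}B ⇒ {{{B}B}B}B ⇒ {{{{B}}B}B}B ⇒ {{{{{B}}}B}B}B ⇒ {{{{{BB}}}B}B}B ⇒ {{{{{{}B}}}B}B}B ⇒ {{{{{{}{}}}}B}B}B ⇒ {{{{{{}{}}}}{}}B}B ⇒ {{{{{{}{}}}}{}}{}}B ⇒ {{{{{{}{}}}}{}}{}}{}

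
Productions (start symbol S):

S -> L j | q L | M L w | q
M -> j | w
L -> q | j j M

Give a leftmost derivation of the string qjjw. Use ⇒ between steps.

S⇒qL⇒qjjM⇒qjjw

S ⇒ qL   [S -> q L]
qL ⇒ qjjM   [L -> j j M]
qjjM ⇒ qjjw   [M -> w]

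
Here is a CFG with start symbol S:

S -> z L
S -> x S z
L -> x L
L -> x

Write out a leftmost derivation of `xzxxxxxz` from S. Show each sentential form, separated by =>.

S => xSz   [S -> x S z]
xSz => xzLz   [S -> z L]
xzLz => xzxLz   [L -> x L]
xzxLz => xzxxLz   [L -> x L]
xzxxLz => xzxxxLz   [L -> x L]
xzxxxLz => xzxxxxLz   [L -> x L]
xzxxxxLz => xzxxxxxz   [L -> x]

S => xSz => xzLz => xzxLz => xzxxLz => xzxxxLz => xzxxxxLz => xzxxxxxz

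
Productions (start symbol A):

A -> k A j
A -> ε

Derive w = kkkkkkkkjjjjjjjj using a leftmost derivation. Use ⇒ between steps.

A ⇒ kAj ⇒ kkAjj ⇒ kkkAjjj ⇒ kkkkAjjjj ⇒ kkkkkAjjjjj ⇒ kkkkkkAjjjjjj ⇒ kkkkkkkAjjjjjjj ⇒ kkkkkkkkAjjjjjjjj ⇒ kkkkkkkkjjjjjjjj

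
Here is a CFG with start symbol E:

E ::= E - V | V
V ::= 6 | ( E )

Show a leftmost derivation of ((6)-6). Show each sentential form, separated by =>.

E=>V=>(E)=>(E-V)=>(V-V)=>((E)-V)=>((V)-V)=>((6)-V)=>((6)-6)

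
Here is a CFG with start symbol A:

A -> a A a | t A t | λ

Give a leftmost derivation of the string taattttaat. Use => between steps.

A => tAt => taAat => taaAaat => taatAtaat => taattAttaat => taattttaat

A => tAt   [A -> t A t]
tAt => taAat   [A -> a A a]
taAat => taaAaat   [A -> a A a]
taaAaat => taatAtaat   [A -> t A t]
taatAtaat => taattAttaat   [A -> t A t]
taattAttaat => taattttaat   [A -> λ]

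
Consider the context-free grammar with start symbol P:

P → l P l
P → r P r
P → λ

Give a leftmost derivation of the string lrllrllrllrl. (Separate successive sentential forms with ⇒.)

P⇒lPl⇒lrPrl⇒lrlPlrl⇒lrllPllrl⇒lrllrPrllrl⇒lrllrlPlrllrl⇒lrllrllrllrl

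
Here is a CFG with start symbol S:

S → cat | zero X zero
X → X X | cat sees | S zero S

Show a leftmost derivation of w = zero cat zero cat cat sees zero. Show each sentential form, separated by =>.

S => zero X zero   [S → zero X zero]
zero X zero => zero X X zero   [X → X X]
zero X X zero => zero S zero S X zero   [X → S zero S]
zero S zero S X zero => zero cat zero S X zero   [S → cat]
zero cat zero S X zero => zero cat zero cat X zero   [S → cat]
zero cat zero cat X zero => zero cat zero cat cat sees zero   [X → cat sees]

S => zero X zero => zero X X zero => zero S zero S X zero => zero cat zero S X zero => zero cat zero cat X zero => zero cat zero cat cat sees zero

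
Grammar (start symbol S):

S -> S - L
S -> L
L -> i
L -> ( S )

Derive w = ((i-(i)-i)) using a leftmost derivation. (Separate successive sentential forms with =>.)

S=>L=>(S)=>(L)=>((S))=>((S-L))=>((S-L-L))=>((L-L-L))=>((i-L-L))=>((i-(S)-L))=>((i-(L)-L))=>((i-(i)-L))=>((i-(i)-i))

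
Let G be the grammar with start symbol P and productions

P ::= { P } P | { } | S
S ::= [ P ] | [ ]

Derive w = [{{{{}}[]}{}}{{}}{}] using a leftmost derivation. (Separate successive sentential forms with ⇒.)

P ⇒ S ⇒ [P] ⇒ [{P}P] ⇒ [{{P}P}P] ⇒ [{{{P}P}P}P] ⇒ [{{{{}}P}P}P] ⇒ [{{{{}}S}P}P] ⇒ [{{{{}}[]}P}P] ⇒ [{{{{}}[]}{}}P] ⇒ [{{{{}}[]}{}}{P}P] ⇒ [{{{{}}[]}{}}{{}}P] ⇒ [{{{{}}[]}{}}{{}}{}]

P ⇒ S   [P ::= S]
S ⇒ [P]   [S ::= [ P ]]
[P] ⇒ [{P}P]   [P ::= { P } P]
[{P}P] ⇒ [{{P}P}P]   [P ::= { P } P]
[{{P}P}P] ⇒ [{{{P}P}P}P]   [P ::= { P } P]
[{{{P}P}P}P] ⇒ [{{{{}}P}P}P]   [P ::= { }]
[{{{{}}P}P}P] ⇒ [{{{{}}S}P}P]   [P ::= S]
[{{{{}}S}P}P] ⇒ [{{{{}}[]}P}P]   [S ::= [ ]]
[{{{{}}[]}P}P] ⇒ [{{{{}}[]}{}}P]   [P ::= { }]
[{{{{}}[]}{}}P] ⇒ [{{{{}}[]}{}}{P}P]   [P ::= { P } P]
[{{{{}}[]}{}}{P}P] ⇒ [{{{{}}[]}{}}{{}}P]   [P ::= { }]
[{{{{}}[]}{}}{{}}P] ⇒ [{{{{}}[]}{}}{{}}{}]   [P ::= { }]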